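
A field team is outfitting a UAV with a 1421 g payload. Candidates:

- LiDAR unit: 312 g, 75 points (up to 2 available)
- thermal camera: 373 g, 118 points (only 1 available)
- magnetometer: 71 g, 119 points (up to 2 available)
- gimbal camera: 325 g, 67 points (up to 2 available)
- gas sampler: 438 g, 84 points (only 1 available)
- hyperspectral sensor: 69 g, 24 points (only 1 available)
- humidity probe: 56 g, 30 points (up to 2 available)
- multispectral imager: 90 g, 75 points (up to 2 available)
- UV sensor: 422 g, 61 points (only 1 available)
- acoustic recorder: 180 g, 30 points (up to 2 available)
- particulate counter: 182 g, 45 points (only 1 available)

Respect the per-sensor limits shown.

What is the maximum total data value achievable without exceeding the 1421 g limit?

The ratio ordering already packs tightly: LiDAR unit + thermal camera + 2×magnetometer + hyperspectral sensor + 2×humidity probe + 2×multispectral imager + particulate counter, 1370 g, 710.
Nothing else within 1421 g beats 710.

710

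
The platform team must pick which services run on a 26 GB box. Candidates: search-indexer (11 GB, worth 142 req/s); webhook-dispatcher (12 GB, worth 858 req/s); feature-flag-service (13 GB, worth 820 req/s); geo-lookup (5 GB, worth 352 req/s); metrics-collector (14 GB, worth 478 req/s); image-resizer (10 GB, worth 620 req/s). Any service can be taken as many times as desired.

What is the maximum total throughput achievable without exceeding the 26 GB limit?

Ranking by ratio (throughput/GB): webhook-dispatcher 71.50, geo-lookup 70.40, feature-flag-service 63.08.
Filling by ratio: 2×webhook-dispatcher for 1716, with 2 GB left unused.
Dropping 2×webhook-dispatcher frees 24 GB; slotting in 5×geo-lookup (25 GB) lifts the total to 1760 at 25 GB.
No other feasible combination exceeds 1760.

1760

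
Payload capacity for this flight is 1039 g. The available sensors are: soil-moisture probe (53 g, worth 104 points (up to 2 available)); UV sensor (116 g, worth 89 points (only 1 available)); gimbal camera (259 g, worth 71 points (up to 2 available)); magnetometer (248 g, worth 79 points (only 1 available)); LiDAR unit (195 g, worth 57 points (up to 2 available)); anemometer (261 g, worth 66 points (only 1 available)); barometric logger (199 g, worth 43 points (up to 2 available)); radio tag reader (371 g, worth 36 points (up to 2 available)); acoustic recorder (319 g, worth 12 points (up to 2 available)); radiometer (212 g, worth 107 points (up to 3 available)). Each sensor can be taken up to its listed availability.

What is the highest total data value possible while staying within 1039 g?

625

By data value per g: soil-moisture probe 1.96, UV sensor 0.77, radiometer 0.50, magnetometer 0.32 lead.
The ratio heuristic lands on 2×soil-moisture probe + UV sensor + 3×radiometer (618) but leaves 181 g idle.
The 212 g tied up in radiometer is better spent on 2×LiDAR unit — total rises to 625 (1036 g).
Nothing else within 1039 g beats 625.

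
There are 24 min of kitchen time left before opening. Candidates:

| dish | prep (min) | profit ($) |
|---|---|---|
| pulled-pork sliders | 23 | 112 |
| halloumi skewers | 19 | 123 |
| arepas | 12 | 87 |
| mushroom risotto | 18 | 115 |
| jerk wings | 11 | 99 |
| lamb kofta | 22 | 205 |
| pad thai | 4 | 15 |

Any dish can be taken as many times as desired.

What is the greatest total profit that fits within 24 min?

Density check — lamb kofta 9.32, jerk wings 9.00, arepas 7.25, halloumi skewers 6.47 are the best per min.
Lamb kofta uses 22 of the 24 min and totals 205.
That's the maximum — no swap from here does better than 205.

205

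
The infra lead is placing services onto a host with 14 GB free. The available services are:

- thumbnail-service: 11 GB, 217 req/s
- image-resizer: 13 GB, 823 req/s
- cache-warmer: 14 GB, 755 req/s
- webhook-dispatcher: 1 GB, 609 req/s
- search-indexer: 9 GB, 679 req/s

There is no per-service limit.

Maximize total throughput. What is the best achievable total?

By throughput per GB: webhook-dispatcher 609.00, search-indexer 75.44, image-resizer 63.31, cache-warmer 53.93 lead.
Taking 14×webhook-dispatcher: 14 GB used, 8526 in throughput.
Every other selection either busts 14 GB or fails to beat 8526.

8526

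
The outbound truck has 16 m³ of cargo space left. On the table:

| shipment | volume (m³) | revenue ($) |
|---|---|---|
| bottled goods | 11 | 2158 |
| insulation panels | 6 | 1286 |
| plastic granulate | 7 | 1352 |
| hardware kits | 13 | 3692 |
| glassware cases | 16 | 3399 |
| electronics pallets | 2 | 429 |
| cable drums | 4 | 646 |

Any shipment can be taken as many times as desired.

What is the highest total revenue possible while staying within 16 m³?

Best packing: hardware kits + electronics pallets — 15 m³, 4121 total.
That's the maximum — no swap from here does better than 4121.

4121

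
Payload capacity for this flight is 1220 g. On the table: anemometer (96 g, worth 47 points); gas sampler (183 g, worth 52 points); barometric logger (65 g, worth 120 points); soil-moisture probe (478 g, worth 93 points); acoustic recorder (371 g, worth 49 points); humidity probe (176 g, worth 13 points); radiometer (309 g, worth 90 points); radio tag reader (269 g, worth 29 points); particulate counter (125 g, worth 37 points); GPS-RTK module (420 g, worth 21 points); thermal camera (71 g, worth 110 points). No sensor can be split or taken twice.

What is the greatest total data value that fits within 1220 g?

512

Greedy by ratio would take anemometer + gas sampler + barometric logger + acoustic recorder + radiometer + particulate counter + thermal camera: 1220 g used, total 505.
Dropping acoustic recorder and particulate counter frees 496 g; slotting in soil-moisture probe (478 g) lifts the total to 512 at 1202 g.
The closest alternative, anemometer + gas sampler + barometric logger + acoustic recorder + radiometer + particulate counter + thermal camera, reaches only 505.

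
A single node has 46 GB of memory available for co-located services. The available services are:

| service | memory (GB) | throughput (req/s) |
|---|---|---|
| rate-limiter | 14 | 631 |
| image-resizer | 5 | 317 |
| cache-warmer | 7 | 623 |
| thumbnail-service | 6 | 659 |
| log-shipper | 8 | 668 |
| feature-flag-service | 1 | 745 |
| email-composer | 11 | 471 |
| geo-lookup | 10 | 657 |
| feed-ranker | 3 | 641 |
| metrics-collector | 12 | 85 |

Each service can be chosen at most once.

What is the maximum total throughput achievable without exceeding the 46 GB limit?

4464

A density-first pass picks image-resizer + cache-warmer + thumbnail-service + log-shipper + feature-flag-service + geo-lookup + feed-ranker — 4310 at 40 GB.
The 5 GB tied up in image-resizer is better spent on email-composer — total rises to 4464 (46 GB).
The closest alternative, image-resizer + cache-warmer + thumbnail-service + log-shipper + feature-flag-service + geo-lookup + feed-ranker, reaches only 4310.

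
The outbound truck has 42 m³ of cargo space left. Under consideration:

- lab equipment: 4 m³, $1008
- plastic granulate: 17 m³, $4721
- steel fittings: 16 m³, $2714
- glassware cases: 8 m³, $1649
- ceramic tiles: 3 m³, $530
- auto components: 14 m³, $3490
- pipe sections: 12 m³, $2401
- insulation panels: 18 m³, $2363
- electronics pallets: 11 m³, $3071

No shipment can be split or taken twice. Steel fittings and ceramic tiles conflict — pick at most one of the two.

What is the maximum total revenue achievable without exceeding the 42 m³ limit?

Filling by ratio: lab equipment + plastic granulate + glassware cases + electronics pallets for 10449, with 2 m³ left unused.
The 12 m³ tied up in lab equipment and glassware cases is better spent on auto components — total rises to 11282 (42 m³).

11282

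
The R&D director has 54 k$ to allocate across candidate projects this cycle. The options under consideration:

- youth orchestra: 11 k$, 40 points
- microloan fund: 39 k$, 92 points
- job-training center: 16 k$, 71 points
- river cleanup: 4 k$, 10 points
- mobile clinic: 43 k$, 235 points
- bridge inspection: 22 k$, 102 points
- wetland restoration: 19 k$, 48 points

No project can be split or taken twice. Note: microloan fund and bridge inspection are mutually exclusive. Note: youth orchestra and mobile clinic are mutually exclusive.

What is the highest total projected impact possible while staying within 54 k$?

Taking river cleanup + mobile clinic: 47 k$ used, 245 in projected impact.
Nothing else feasible within 54 k$ beats 245.

245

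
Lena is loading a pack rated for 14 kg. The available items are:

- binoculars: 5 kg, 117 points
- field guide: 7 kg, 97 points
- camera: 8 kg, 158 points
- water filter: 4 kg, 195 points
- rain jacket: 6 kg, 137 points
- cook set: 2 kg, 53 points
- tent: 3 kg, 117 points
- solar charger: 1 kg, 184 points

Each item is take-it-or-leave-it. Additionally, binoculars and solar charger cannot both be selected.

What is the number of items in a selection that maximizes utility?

4

The maximum utility within 14 kg is 633.
For example water filter + rain jacket + tent + solar charger achieves it, using 14 kg.
All optima have 4 items.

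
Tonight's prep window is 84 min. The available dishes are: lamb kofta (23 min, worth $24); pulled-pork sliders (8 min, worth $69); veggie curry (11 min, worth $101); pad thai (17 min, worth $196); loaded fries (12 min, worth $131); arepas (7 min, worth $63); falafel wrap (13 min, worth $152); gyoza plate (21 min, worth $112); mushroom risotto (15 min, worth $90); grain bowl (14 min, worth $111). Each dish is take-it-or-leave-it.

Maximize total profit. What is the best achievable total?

823

Best packing: pulled-pork sliders + veggie curry + pad thai + loaded fries + arepas + falafel wrap + grain bowl — 82 min, 823 total.
The closest alternative, pulled-pork sliders + veggie curry + pad thai + loaded fries + arepas + falafel wrap + mushroom risotto, reaches only 802.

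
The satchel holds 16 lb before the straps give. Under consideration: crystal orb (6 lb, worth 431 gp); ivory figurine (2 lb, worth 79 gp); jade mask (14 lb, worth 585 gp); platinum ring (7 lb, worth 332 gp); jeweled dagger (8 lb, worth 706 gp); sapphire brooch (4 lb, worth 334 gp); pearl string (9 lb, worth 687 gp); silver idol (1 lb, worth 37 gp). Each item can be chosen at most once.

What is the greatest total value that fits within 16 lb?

1216

A density-first pass picks ivory figurine + jeweled dagger + sapphire brooch + silver idol — 1156 at 15 lb.
The 5 lb tied up in sapphire brooch and silver idol is better spent on crystal orb — total rises to 1216 (16 lb).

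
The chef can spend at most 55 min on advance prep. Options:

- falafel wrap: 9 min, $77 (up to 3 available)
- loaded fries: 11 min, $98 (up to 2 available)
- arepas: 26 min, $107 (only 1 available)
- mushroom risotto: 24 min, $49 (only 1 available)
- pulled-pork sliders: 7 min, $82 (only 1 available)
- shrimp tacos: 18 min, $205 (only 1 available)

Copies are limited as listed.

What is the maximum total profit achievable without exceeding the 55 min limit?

Filling by ratio: 2×loaded fries + pulled-pork sliders + shrimp tacos for 483, with 8 min left unused.
Replace loaded fries with 2×falafel wrap: the trade gains 56 net, giving 539 at 54 min.

539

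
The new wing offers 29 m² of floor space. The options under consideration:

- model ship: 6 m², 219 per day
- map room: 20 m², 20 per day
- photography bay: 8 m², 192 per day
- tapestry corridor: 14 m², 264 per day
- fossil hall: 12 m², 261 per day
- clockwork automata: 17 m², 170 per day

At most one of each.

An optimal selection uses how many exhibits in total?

3

Best achievable expected visitors is 675.
One optimal bundle: model ship + photography bay + tapestry corridor (28 m²).
Any selection reaching 675 contains exactly 3 exhibits.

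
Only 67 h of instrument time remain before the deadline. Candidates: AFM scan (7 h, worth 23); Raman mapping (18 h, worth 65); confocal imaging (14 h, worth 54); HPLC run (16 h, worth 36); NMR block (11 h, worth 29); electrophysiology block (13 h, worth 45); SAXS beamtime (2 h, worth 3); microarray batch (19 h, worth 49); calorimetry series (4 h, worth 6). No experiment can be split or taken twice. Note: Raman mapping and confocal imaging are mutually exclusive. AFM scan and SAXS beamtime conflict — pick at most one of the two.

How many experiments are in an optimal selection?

5

Optimal total is 200.
For example AFM scan + confocal imaging + NMR block + electrophysiology block + microarray batch achieves it, using 64 h.
All optima have 5 experiments.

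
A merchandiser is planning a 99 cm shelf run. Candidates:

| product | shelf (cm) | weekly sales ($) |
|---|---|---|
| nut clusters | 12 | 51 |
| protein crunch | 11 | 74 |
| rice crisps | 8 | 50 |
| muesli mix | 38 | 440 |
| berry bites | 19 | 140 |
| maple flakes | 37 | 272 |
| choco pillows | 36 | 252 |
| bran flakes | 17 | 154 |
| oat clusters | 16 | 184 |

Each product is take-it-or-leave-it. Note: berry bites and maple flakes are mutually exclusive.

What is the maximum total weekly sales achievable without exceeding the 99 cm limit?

968

Best packing: rice crisps + muesli mix + berry bites + bran flakes + oat clusters — 98 cm, 968 total.
The closest alternative, rice crisps + muesli mix + maple flakes + oat clusters, reaches only 946.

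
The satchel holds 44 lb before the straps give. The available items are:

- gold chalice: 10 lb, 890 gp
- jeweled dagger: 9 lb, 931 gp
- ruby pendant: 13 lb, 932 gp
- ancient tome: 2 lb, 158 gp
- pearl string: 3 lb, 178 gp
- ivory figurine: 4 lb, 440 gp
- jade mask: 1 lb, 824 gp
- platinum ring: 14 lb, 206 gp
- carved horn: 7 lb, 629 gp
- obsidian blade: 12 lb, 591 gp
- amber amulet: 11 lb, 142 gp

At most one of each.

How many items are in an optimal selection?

6

Optimal total is 4646.
One optimal bundle: gold chalice + jeweled dagger + ruby pendant + ivory figurine + jade mask + carved horn (44 lb).
Any selection reaching 4646 contains exactly 6 items.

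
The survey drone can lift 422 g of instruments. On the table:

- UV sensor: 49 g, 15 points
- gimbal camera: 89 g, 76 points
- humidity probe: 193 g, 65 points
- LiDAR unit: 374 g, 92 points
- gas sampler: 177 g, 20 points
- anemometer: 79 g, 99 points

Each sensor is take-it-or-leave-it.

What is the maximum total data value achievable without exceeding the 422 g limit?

255

Ranking by ratio (data value/g): anemometer 1.25, gimbal camera 0.85, humidity probe 0.34, UV sensor 0.31.
UV sensor + gimbal camera + humidity probe + anemometer uses 410 of the 422 g and totals 255.
That's the maximum — no swap from here does better than 255.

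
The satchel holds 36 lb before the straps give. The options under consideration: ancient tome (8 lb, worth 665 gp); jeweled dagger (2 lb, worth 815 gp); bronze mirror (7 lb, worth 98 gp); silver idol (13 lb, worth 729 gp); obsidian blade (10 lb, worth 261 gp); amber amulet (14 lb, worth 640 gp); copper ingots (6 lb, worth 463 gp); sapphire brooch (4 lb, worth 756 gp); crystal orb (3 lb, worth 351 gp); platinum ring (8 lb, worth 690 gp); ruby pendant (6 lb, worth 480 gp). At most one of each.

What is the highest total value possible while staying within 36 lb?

3869

Filling by ratio: ancient tome + jeweled dagger + sapphire brooch + crystal orb + platinum ring + ruby pendant for 3757, with 5 lb left unused.
Replace crystal orb with copper ingots: the trade gains 112 net, giving 3869 at 34 lb.
Nothing else within 36 lb beats 3869.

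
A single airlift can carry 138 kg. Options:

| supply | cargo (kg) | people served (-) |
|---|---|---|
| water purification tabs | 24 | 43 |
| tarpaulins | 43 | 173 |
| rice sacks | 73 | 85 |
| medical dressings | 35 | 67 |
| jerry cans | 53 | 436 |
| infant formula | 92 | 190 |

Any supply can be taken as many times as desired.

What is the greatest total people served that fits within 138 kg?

By people served per kg: jerry cans 8.23, tarpaulins 4.02, infant formula 2.07, medical dressings 1.91 lead.
The ratio ordering already packs tightly: water purification tabs + 2×jerry cans, 130 kg, 915.
Every other selection either busts 138 kg or fails to beat 915.

915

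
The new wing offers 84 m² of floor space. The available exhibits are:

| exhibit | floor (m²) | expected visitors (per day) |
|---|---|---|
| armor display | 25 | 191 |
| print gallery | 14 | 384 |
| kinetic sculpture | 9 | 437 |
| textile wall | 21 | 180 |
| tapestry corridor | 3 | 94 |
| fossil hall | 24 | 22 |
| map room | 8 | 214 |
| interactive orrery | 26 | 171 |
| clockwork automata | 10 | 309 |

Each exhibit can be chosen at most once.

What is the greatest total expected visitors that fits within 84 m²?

1629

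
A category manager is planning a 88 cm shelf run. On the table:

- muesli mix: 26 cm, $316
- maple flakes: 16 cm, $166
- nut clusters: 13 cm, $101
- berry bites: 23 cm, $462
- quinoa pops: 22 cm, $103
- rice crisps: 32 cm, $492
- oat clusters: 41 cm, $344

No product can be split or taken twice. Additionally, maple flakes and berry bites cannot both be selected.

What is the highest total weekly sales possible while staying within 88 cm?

1270

Taking muesli mix + berry bites + rice crisps: 81 cm used, 1270 in weekly sales.
The closest alternative, muesli mix + maple flakes + nut clusters + rice crisps, reaches only 1075.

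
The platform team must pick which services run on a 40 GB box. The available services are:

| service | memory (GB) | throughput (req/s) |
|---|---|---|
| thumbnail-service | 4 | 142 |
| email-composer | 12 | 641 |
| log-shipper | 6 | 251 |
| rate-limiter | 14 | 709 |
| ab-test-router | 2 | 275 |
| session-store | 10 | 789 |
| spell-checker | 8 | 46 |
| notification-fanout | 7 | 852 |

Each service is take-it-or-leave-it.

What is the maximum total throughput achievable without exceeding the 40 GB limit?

Greedy by ratio would take email-composer + log-shipper + ab-test-router + session-store + notification-fanout: 37 GB used, total 2808.
Replace email-composer with rate-limiter: the trade gains 68 net, giving 2876 at 39 GB.
The spare 1 GB is too small for any remaining service, and no exchange beats 2876.

2876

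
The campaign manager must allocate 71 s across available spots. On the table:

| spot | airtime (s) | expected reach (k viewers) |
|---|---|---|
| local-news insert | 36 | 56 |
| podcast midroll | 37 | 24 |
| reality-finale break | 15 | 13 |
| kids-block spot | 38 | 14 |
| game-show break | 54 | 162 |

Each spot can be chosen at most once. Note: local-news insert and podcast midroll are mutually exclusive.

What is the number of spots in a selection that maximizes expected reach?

2

Optimal total is 175.
One optimal bundle: reality-finale break + game-show break (69 s).
All optima have 2 spots.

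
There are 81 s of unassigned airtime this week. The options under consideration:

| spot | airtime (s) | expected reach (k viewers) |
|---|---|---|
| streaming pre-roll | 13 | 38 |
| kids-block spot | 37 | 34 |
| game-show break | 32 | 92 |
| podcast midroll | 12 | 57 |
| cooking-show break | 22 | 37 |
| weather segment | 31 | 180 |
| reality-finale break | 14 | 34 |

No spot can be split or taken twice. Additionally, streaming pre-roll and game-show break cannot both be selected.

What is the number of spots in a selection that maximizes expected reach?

3

Optimal total is 329.
One optimal bundle: game-show break + podcast midroll + weather segment (75 s).
Every optimal selection uses 3 spots.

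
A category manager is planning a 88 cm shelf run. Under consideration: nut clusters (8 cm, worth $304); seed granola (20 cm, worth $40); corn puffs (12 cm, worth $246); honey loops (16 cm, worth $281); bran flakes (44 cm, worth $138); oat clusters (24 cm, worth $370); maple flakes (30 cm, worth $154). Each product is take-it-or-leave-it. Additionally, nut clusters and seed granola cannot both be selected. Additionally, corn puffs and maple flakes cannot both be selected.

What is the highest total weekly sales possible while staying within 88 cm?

1201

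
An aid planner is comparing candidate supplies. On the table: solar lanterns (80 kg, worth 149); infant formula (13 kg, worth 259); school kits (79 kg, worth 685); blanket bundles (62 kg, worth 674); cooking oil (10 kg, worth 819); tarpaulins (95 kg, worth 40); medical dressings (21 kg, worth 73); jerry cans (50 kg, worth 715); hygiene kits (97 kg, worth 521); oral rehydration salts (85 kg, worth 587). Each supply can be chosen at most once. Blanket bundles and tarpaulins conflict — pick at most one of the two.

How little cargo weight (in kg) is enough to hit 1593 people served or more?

73

Need the lightest bundle worth ≥ 1593.
infant formula + cooking oil + jerry cans reaches 1793 using 73 kg.
Any bundle with less than 73 kg falls short of 1593.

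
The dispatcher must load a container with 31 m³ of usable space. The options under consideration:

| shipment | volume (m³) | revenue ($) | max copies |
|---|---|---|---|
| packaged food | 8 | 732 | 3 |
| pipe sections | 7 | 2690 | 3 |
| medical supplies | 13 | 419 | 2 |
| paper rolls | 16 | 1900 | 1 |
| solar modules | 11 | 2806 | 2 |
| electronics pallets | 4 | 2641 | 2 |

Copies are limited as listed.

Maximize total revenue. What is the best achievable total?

13352

By revenue per m³: electronics pallets 660.25, pipe sections 384.29, solar modules 255.09 lead.
3×pipe sections + 2×electronics pallets uses 29 of the 31 m³ and totals 13352.
Every other selection either busts 31 m³ or exceeds an availability limit or fails to beat 13352.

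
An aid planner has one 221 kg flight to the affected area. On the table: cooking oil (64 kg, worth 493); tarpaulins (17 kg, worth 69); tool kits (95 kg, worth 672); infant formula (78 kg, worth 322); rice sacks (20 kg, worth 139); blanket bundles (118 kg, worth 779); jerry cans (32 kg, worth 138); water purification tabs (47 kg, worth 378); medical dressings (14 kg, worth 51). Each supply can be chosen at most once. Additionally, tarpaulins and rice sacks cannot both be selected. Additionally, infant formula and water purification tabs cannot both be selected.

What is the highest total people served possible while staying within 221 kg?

Taking cooking oil + tool kits + water purification tabs + medical dressings: 220 kg used, 1594 in people served.

1594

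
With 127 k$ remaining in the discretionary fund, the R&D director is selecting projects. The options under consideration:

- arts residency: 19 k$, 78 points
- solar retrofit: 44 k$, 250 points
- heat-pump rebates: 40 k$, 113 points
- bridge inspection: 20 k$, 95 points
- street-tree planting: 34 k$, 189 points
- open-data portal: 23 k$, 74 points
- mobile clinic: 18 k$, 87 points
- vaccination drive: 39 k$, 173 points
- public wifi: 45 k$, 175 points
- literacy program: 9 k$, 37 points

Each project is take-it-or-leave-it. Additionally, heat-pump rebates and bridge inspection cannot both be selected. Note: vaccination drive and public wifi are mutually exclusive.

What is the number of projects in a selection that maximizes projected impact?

Best achievable projected impact is 658.
One optimal bundle: solar retrofit + bridge inspection + street-tree planting + mobile clinic + literacy program (125 k$).
All optima have 5 projects.

5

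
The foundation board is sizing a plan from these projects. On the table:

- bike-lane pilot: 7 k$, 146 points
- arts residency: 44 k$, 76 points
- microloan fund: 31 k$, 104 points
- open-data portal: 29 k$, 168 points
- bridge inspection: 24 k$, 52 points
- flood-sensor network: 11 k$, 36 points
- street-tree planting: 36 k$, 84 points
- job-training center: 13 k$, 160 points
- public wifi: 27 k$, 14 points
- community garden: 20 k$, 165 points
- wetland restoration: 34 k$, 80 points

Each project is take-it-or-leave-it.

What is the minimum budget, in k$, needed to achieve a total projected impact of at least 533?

69

Need the lightest bundle worth ≥ 533.
Taking bike-lane pilot + open-data portal + job-training center + community garden gives 639 (≥ 533) for 69 k$.
Any bundle with less than 69 k$ falls short of 533.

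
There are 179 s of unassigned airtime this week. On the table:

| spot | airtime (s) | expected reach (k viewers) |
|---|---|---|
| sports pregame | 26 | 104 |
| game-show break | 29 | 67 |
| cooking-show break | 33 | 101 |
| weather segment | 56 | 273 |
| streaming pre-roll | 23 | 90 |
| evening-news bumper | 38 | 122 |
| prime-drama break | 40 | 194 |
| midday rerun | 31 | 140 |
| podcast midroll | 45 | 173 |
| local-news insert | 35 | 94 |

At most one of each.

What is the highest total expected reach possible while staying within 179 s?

By expected reach per s: weather segment 4.88, prime-drama break 4.85, midday rerun 4.52, sports pregame 4.00 lead.
Best packing: sports pregame + weather segment + streaming pre-roll + prime-drama break + midday rerun — 176 s, 801 total.
Next best is weather segment + prime-drama break + midday rerun + podcast midroll at 780 (172 s) — short by 21.

801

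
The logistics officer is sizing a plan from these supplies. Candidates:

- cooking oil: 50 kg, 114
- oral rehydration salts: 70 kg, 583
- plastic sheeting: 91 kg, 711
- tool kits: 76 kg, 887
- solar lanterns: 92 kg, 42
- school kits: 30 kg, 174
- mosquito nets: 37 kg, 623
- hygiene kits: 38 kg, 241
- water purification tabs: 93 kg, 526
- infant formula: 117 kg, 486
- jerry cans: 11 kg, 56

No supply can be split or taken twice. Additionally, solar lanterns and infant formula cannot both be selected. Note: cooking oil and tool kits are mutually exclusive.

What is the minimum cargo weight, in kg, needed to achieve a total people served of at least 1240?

Minimise kg subject to total people served ≥ 1240.
Taking tool kits + mosquito nets gives 1510 (≥ 1240) for 113 kg.
Any bundle with less than 113 kg falls short of 1240.

113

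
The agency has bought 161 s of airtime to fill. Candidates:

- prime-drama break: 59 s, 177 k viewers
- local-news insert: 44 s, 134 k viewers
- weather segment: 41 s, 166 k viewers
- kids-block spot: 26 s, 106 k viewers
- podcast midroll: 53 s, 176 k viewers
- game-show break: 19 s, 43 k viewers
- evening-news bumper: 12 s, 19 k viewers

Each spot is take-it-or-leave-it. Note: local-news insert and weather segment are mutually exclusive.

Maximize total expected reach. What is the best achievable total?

Density check — kids-block spot 4.08, weather segment 4.05, podcast midroll 3.32 are the best per s.
Taking the top-ratio spots first gives weather segment + kids-block spot + podcast midroll + game-show break + evening-news bumper for 510 (151 s).
The 57 s tied up in kids-block spot and game-show break and evening-news bumper is better spent on prime-drama break — total rises to 519 (153 s).
Nothing else feasible within 161 s beats 519.

519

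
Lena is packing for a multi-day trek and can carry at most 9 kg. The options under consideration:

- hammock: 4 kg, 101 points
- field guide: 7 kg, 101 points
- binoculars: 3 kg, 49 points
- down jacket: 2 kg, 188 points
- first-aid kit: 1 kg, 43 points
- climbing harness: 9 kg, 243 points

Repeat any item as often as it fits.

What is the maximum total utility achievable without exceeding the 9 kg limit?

Ranking by ratio (utility/kg): down jacket 94.00, first-aid kit 43.00, climbing harness 27.00, hammock 25.25.
Best packing: 4×down jacket + first-aid kit — 9 kg, 795 total.
Every other selection either busts 9 kg or fails to beat 795.

795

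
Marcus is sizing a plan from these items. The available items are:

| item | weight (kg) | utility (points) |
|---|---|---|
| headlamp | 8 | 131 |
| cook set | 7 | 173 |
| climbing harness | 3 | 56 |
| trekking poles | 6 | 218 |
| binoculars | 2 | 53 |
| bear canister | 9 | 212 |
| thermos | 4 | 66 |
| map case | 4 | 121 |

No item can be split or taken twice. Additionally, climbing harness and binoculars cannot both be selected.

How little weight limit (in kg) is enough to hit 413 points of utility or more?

Look for the lowest-weight combination reaching 413.
cook set + trekking poles + binoculars: 444 utility at 15 kg.
No combination under 15 kg hits 413.

15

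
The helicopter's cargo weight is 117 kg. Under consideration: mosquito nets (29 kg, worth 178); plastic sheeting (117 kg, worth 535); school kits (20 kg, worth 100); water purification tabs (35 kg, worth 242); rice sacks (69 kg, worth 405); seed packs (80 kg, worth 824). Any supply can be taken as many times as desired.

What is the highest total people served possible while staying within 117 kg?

1066

Density check — seed packs 10.30, water purification tabs 6.91, mosquito nets 6.14, rice sacks 5.87 are the best per kg.
The ratio ordering already packs tightly: water purification tabs + seed packs, 115 kg, 1066.
That's the maximum — no swap from here does better than 1066.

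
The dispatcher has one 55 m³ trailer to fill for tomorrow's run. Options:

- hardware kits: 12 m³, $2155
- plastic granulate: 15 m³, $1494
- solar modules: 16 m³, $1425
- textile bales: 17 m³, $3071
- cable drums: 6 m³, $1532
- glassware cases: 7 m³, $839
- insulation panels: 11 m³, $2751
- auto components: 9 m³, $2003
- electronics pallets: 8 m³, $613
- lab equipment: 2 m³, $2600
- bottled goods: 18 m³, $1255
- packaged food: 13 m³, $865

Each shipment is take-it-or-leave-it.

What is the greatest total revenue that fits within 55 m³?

12948

The ratio heuristic lands on textile bales + cable drums + glassware cases + insulation panels + auto components + lab equipment (12796) but leaves 3 m³ idle.
Dropping auto components frees 9 m³; slotting in hardware kits (12 m³) lifts the total to 12948 at 55 m³.
Every other selection either busts 55 m³ or fails to beat 12948.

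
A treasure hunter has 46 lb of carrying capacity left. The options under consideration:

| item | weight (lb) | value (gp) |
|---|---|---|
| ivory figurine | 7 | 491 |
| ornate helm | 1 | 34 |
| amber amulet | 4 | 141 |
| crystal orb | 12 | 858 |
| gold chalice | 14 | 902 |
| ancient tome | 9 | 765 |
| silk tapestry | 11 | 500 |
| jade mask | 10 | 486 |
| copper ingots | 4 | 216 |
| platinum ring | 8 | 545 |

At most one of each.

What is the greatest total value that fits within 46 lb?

3232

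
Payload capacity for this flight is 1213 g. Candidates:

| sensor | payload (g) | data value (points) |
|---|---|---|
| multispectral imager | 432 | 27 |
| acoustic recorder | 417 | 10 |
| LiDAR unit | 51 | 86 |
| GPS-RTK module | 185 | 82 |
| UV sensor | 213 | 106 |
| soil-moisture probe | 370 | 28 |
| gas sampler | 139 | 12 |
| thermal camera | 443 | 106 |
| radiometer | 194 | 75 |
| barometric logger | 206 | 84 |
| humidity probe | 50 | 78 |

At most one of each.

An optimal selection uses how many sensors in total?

6

Optimal total is 542.
LiDAR unit + GPS-RTK module + UV sensor + thermal camera + barometric logger + humidity probe hits 542 at 1148 g.
Every optimal selection uses 6 sensors.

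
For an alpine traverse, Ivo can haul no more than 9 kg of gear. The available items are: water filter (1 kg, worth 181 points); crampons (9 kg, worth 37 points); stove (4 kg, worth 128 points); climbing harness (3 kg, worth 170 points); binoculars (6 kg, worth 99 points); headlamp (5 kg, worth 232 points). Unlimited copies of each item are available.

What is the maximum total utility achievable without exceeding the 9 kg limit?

1629

The ratio ordering already packs tightly: 9×water filter, 9 kg, 1629.
No other feasible combination exceeds 1629.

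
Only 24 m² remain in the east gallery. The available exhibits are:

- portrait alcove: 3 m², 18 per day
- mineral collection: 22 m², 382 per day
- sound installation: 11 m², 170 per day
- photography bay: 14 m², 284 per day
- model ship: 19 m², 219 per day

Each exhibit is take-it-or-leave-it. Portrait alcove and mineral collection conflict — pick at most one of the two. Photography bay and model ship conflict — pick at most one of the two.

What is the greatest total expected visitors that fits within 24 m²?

382

Taking the top-ratio exhibits first gives portrait alcove + photography bay for 302 (17 m²).
The 17 m² tied up in portrait alcove and photography bay is better spent on mineral collection — total rises to 382 (22 m²).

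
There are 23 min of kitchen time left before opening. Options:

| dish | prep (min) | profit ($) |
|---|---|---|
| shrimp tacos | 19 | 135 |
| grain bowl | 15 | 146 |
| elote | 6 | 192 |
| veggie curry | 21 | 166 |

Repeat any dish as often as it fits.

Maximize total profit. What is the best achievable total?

576

Best packing: 3×elote — 18 min, 576 total.
Every other selection either busts 23 min or fails to beat 576.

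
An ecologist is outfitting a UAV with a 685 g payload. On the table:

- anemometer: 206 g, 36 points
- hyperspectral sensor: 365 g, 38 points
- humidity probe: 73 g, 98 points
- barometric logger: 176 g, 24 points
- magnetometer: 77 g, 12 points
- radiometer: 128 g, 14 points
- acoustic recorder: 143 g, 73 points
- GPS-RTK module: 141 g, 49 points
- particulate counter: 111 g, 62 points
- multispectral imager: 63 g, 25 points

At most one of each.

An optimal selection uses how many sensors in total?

6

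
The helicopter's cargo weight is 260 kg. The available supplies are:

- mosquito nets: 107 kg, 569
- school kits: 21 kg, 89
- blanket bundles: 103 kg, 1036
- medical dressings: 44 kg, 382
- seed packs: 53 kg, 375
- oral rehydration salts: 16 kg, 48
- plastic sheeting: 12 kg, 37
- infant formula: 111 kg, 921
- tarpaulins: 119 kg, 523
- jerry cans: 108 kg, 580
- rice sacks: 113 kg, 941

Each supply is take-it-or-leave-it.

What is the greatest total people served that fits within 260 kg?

2359

The ratio ordering already packs tightly: blanket bundles + medical dressings + rice sacks, 260 kg, 2359.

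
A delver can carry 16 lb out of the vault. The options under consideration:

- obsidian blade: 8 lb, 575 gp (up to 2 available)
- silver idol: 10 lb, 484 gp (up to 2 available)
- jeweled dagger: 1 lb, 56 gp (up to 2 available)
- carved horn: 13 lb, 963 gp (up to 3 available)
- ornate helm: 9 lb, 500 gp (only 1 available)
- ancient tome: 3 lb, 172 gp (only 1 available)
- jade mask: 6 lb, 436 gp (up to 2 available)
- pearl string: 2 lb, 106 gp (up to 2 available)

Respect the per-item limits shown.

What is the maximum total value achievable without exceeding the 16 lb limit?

1150

Density check — carved horn 74.08, jade mask 72.67, obsidian blade 71.88 are the best per lb.
Greedy by ratio would take carved horn + ancient tome: 16 lb used, total 1135.
Replace carved horn and ancient tome with 2×obsidian blade: the trade gains 15 net, giving 1150 at 16 lb.
Nothing else within 16 lb beats 1150.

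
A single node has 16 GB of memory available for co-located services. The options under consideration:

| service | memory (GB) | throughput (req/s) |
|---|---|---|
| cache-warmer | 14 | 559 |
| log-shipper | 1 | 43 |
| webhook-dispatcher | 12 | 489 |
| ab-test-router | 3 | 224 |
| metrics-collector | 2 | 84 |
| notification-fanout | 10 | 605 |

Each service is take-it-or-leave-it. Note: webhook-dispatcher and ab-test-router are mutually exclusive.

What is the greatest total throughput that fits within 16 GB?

956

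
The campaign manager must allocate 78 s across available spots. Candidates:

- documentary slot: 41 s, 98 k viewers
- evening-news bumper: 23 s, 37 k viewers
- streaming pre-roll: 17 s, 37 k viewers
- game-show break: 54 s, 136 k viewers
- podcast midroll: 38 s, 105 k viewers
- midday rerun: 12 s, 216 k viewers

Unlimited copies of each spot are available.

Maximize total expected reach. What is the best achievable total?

1296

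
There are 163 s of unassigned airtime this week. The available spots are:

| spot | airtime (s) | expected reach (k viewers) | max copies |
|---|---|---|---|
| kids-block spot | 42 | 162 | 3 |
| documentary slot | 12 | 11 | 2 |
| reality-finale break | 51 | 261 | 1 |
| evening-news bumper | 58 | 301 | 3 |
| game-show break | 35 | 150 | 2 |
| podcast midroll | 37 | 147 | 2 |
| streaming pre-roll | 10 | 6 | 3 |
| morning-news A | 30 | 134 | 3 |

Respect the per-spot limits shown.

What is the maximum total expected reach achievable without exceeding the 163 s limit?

764

Ranking by ratio (expected reach/s): evening-news bumper 5.19, reality-finale break 5.12, morning-news A 4.47.
Taking the top-ratio spots first gives documentary slot + 2×evening-news bumper + morning-news A for 747 (158 s).
The 42 s tied up in documentary slot and morning-news A is better spent on kids-block spot — total rises to 764 (158 s).
Every other selection either busts 163 s or exceeds an availability limit or fails to beat 764.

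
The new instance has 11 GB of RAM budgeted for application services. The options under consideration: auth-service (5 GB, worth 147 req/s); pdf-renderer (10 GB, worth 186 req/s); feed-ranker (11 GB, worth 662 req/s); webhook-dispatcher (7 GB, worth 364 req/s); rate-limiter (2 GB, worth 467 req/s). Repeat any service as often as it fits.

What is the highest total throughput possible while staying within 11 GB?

By throughput per GB: rate-limiter 233.50, feed-ranker 60.18, webhook-dispatcher 52.00, auth-service 29.40 lead.
Best packing: 5×rate-limiter — 10 GB, 2335 total.
Every other selection either busts 11 GB or fails to beat 2335.

2335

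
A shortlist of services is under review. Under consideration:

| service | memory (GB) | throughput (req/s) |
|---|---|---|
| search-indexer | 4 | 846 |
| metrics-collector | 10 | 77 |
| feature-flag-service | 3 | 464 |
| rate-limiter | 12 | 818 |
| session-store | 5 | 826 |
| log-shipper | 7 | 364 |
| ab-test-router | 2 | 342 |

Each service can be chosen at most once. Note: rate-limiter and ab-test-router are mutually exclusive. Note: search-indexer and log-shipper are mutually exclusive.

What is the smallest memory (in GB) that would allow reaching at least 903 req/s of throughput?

Look for the lowest-memory combination reaching 903.
Taking search-indexer + ab-test-router gives 1188 (≥ 903) for 6 GB.
Below 6 GB the best achievable stays under 903.

6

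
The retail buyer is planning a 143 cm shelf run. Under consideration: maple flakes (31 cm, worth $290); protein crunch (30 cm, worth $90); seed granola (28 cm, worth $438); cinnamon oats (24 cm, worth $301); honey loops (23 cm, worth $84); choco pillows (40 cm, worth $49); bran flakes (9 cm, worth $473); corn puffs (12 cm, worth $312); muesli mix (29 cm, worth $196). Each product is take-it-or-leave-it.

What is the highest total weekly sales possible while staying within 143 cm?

Density check — bran flakes 52.56, corn puffs 26.00, seed granola 15.64 are the best per cm.
Maple flakes + seed granola + cinnamon oats + bran flakes + corn puffs + muesli mix uses 133 of the 143 cm and totals 2010.
The closest alternative, maple flakes + protein crunch + seed granola + cinnamon oats + bran flakes + corn puffs, reaches only 1904.

2010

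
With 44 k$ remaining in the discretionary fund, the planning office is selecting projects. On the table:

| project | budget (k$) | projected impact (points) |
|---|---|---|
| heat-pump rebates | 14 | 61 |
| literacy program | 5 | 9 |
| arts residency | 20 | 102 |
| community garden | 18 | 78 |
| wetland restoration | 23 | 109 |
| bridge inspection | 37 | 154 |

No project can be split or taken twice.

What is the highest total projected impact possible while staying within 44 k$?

Ranking by ratio (projected impact/k$): arts residency 5.10, wetland restoration 4.74, heat-pump rebates 4.36, community garden 4.33.
Best packing: arts residency + wetland restoration — 43 k$, 211 total.
Next best is literacy program + arts residency + community garden at 189 (43 k$) — short by 22.

211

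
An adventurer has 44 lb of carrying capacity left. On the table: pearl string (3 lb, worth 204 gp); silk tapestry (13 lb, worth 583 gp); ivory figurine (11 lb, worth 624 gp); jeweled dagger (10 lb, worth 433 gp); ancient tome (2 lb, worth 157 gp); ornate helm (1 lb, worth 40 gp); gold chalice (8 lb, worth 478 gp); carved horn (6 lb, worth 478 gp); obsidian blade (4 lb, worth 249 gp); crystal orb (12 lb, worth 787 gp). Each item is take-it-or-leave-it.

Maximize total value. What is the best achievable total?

Taking the top-ratio items first gives pearl string + ancient tome + ornate helm + gold chalice + carved horn + obsidian blade + crystal orb for 2393 (36 lb).
Dropping ancient tome and ornate helm frees 3 lb; slotting in ivory figurine (11 lb) lifts the total to 2820 at 44 lb.
An exhaustive check of the 1024 subsets confirms 2820.

2820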